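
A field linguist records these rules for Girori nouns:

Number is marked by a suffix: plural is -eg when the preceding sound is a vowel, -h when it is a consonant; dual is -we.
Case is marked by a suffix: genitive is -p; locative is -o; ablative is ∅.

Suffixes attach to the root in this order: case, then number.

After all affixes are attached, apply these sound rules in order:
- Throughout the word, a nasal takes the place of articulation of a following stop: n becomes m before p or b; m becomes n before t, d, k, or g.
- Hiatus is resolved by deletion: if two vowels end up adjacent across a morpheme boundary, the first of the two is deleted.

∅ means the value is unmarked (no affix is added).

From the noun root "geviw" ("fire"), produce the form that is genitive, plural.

Attach case genitive -p → geviwp.
Attach number plural -h (after consonant 'p') → geviwph.
Nasal assimilation: no change.
Vowel deletion: no change.

geviwph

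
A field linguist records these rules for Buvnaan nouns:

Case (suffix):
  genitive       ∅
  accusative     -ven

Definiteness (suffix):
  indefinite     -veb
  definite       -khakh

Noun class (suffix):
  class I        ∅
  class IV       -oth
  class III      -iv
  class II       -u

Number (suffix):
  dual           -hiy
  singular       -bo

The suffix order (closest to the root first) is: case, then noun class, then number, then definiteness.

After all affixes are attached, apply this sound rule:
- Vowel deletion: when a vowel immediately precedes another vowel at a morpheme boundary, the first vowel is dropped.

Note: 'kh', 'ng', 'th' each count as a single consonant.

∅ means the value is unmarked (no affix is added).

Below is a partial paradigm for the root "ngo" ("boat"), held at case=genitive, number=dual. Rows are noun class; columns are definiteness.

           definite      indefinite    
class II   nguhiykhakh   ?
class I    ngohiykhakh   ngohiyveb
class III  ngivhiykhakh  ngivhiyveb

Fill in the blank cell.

case = genitive: zero marking, form stays ngo.
Attach noun class class II -u → ngou.
Attach number dual -hiy → ngouhiy.
Attach definiteness indefinite -veb → ngouhiyveb.
Apply vowel deletion: ngouhiyveb → nguhiyveb.

nguhiyveb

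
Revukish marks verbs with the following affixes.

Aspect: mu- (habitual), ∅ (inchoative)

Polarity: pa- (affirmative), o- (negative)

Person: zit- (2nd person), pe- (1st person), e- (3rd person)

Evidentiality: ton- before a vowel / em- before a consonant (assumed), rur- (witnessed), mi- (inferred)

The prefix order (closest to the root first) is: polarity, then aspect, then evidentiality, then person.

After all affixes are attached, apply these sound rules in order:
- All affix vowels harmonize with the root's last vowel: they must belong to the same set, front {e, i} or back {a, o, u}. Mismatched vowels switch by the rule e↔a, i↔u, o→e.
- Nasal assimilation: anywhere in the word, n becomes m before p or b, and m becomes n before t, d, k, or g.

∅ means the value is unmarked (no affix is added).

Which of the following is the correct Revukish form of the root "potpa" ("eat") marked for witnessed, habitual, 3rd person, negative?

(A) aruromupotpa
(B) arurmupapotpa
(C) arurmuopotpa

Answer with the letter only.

C

Attach polarity negative o- → opotpa.
Attach aspect habitual mu- → muopotpa.
Attach evidentiality witnessed rur- → rurmuopotpa.
Attach person 3rd person e- → erurmuopotpa.
Apply vowel harmony: erurmuopotpa → arurmuopotpa.
Nasal assimilation: no change.
So the correct form is arurmuopotpa, option (C).
(B) arurmupapotpa is wrong: it uses affirmative instead of negative for polarity.
(A) aruromupotpa is wrong: it has the affixes in the wrong order.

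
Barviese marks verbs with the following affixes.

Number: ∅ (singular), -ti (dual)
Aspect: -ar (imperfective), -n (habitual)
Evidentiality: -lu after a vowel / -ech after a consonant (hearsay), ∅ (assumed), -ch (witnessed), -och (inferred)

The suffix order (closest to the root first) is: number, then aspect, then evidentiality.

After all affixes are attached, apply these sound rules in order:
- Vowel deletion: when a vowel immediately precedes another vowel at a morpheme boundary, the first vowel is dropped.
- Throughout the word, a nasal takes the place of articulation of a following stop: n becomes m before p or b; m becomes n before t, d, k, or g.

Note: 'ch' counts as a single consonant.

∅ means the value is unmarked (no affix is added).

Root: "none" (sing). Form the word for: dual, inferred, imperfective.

Attach number dual -ti → noneti.
Attach aspect imperfective -ar → nonetiar.
Attach evidentiality inferred -och → nonetiaroch.
Apply vowel deletion: nonetiaroch → nonetaroch.
Nasal assimilation: no change.

nonetaroch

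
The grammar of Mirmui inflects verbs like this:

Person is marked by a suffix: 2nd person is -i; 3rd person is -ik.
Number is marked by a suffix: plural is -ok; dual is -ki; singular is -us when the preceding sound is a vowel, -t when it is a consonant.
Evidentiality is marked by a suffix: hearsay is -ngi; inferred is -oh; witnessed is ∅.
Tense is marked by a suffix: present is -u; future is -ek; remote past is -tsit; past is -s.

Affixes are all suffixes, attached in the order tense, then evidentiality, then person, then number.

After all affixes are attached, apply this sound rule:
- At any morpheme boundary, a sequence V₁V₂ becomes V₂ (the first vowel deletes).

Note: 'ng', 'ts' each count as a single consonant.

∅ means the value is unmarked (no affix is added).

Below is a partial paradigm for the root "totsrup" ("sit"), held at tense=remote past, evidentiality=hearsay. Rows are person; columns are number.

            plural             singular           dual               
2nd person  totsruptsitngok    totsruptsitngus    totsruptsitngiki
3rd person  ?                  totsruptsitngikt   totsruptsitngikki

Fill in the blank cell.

Attach tense remote past -tsit → totsruptsit.
Attach evidentiality hearsay -ngi → totsruptsitngi.
Attach person 3rd person -ik → totsruptsitngiik.
Attach number plural -ok → totsruptsitngiikok.
Apply vowel deletion: totsruptsitngiikok → totsruptsitngikok.

totsruptsitngikok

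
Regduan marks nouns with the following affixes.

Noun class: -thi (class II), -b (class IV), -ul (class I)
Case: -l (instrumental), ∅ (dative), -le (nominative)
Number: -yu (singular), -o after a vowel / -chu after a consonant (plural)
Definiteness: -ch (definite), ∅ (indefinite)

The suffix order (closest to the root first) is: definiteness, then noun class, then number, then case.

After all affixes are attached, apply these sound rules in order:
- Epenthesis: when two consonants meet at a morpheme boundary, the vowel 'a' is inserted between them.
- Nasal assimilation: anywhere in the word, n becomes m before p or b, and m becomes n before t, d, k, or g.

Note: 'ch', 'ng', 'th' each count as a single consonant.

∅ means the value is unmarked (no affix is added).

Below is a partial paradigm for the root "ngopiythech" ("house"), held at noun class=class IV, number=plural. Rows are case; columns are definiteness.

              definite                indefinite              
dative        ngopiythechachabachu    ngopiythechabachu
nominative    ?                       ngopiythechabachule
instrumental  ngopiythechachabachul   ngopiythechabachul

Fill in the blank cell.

Attach definiteness definite -ch → ngopiythechch.
Attach noun class class IV -b → ngopiythechchb.
Attach number plural -chu (after consonant 'b') → ngopiythechchbchu.
Attach case nominative -le → ngopiythechchbchule.
Apply epenthesis: ngopiythechchbchule → ngopiythechachabachule.
Nasal assimilation: no change.

ngopiythechachabachule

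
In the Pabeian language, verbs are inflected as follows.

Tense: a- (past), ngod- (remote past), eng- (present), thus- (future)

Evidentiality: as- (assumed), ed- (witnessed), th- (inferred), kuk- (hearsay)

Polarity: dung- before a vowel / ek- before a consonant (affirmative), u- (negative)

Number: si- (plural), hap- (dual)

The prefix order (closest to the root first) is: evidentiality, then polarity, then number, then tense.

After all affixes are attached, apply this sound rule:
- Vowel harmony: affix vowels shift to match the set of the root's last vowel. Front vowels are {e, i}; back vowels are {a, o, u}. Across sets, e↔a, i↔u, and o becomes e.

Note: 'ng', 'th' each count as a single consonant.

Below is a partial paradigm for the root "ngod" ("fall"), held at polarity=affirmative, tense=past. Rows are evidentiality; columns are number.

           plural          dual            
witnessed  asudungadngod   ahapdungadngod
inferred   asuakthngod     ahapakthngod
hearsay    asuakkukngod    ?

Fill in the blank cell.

ahapakkukngod

Attach evidentiality hearsay kuk- → kukngod.
Attach polarity affirmative ek- (before consonant 'k') → ekkukngod.
Attach number dual hap- → hapekkukngod.
Attach tense past a- → ahapekkukngod.
Apply vowel harmony: ahapekkukngod → ahapakkukngod.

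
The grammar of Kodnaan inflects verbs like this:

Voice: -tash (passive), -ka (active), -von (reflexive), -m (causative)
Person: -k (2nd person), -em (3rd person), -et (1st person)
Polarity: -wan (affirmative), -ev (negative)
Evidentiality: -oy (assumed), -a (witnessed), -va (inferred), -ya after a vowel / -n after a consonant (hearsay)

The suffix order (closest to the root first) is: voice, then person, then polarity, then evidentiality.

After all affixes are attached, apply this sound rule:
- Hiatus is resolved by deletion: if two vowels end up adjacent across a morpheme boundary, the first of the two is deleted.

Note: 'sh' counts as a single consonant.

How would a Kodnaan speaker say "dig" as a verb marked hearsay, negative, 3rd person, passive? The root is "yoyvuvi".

yoyvuvitashemevn

Attach voice passive -tash → yoyvuvitash.
Attach person 3rd person -em → yoyvuvitashem.
Attach polarity negative -ev → yoyvuvitashemev.
Attach evidentiality hearsay -n (after consonant 'v') → yoyvuvitashemevn.
Vowel deletion: no change.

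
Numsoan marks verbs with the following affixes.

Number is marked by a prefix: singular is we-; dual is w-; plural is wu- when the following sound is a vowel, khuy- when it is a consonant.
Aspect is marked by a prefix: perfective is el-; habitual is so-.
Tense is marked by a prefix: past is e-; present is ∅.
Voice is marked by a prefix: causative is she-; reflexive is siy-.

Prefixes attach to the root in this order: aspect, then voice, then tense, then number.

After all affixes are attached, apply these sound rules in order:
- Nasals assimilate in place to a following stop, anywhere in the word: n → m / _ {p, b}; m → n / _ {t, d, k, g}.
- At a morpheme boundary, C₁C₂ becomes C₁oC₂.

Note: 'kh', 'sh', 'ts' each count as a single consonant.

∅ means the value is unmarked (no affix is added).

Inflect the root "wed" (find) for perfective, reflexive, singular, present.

wesiyelowed

Attach aspect perfective el- → elwed.
Attach voice reflexive siy- → siyelwed.
tense = present: zero marking, form stays siyelwed.
Attach number singular we- → wesiyelwed.
Nasal assimilation: no change.
Apply epenthesis: wesiyelwed → wesiyelowed.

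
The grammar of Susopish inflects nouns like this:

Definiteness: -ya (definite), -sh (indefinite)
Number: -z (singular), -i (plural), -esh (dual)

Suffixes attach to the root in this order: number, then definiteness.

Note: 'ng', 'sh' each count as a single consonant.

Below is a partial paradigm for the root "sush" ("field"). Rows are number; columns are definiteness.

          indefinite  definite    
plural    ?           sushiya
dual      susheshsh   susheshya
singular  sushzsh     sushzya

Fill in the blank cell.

Attach number plural -i → sushi.
Attach definiteness indefinite -sh → sushish.

sushish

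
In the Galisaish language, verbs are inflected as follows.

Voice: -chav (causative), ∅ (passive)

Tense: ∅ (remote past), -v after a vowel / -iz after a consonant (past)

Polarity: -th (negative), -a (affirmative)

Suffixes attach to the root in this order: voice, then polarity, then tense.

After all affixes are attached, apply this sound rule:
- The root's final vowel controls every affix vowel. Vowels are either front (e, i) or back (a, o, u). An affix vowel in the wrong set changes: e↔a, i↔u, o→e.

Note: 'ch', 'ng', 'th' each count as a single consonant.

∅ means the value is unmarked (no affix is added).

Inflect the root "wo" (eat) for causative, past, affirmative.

Attach voice causative -chav → wochav.
Attach polarity affirmative -a → wochava.
Attach tense past -v (after vowel 'a') → wochavav.
Vowel harmony: no change.

wochavav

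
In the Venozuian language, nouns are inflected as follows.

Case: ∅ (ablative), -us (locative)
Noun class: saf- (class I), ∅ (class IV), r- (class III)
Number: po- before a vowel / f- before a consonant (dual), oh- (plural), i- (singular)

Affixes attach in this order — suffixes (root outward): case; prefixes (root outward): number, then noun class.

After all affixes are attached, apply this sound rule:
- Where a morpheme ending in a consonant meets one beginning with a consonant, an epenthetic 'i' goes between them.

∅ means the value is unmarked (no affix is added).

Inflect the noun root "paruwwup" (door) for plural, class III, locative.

Attach case locative -us → paruwwupus.
Attach number plural oh- → ohparuwwupus.
Attach noun class class III r- → rohparuwwupus.
Apply epenthesis: rohparuwwupus → rohiparuwwupus.

rohiparuwwupus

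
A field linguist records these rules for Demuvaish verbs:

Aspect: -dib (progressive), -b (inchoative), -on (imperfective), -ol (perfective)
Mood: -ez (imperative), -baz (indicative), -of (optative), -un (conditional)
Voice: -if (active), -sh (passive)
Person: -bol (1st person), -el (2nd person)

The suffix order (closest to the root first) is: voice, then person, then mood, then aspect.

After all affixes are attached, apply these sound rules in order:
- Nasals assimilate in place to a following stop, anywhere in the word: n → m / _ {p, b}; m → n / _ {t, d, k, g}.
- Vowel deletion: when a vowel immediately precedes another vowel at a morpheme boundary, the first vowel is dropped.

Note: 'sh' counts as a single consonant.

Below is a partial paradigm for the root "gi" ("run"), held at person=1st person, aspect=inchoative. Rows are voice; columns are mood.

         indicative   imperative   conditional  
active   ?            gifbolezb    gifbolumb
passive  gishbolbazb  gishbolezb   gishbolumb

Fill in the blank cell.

gifbolbazb

Attach voice active -if → giif.
Attach person 1st person -bol → giifbol.
Attach mood indicative -baz → giifbolbaz.
Attach aspect inchoative -b → giifbolbazb.
Nasal assimilation: no change.
Apply vowel deletion: giifbolbazb → gifbolbazb.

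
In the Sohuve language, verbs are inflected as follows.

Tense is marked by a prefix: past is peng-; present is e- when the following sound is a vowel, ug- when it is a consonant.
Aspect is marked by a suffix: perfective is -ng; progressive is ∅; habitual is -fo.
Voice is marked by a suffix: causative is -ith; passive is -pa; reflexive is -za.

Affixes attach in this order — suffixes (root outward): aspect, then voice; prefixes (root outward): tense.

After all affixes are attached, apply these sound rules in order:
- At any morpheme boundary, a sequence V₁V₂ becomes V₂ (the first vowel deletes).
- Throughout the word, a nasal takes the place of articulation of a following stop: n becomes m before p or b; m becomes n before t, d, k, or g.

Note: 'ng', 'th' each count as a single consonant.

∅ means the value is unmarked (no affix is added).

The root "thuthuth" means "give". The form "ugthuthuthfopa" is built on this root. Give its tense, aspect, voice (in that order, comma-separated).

Segment: ug-thuthuth-fo-pa.
tense: e/ug- → present.
aspect: -fo → habitual.
voice: -pa → passive.

present, habitual, passive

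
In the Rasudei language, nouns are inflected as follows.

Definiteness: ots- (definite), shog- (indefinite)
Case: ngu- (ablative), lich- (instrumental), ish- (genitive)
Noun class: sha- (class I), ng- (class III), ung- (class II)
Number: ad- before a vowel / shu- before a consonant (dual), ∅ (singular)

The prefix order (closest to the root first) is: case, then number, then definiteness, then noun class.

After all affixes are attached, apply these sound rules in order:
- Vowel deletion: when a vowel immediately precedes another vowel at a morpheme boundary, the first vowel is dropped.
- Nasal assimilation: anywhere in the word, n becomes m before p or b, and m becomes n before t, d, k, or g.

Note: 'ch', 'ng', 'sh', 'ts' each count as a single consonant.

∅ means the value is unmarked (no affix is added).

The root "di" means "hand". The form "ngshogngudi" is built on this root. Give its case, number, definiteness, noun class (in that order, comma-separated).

ablative, singular, indefinite, class III

Segment: ng-shog-ngu-di.
case: ngu- → ablative.
number: ∅ → singular.
definiteness: shog- → indefinite.
noun class: ng- → class III.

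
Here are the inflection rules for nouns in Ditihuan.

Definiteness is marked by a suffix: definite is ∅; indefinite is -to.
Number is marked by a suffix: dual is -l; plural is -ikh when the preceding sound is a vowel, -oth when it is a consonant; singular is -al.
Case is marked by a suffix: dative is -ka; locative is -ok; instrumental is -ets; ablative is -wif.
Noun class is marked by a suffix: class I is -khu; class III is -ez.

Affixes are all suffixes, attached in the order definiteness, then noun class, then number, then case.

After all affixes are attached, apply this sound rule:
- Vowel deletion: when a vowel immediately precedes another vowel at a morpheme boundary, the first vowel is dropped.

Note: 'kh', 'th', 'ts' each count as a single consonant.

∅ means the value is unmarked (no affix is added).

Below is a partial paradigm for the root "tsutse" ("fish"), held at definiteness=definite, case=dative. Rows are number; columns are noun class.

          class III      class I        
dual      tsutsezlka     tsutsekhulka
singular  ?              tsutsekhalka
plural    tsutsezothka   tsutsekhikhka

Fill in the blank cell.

definiteness = definite: zero marking, form stays tsutse.
Attach noun class class III -ez → tsutseez.
Attach number singular -al → tsutseezal.
Attach case dative -ka → tsutseezalka.
Apply vowel deletion: tsutseezalka → tsutsezalka.

tsutsezalka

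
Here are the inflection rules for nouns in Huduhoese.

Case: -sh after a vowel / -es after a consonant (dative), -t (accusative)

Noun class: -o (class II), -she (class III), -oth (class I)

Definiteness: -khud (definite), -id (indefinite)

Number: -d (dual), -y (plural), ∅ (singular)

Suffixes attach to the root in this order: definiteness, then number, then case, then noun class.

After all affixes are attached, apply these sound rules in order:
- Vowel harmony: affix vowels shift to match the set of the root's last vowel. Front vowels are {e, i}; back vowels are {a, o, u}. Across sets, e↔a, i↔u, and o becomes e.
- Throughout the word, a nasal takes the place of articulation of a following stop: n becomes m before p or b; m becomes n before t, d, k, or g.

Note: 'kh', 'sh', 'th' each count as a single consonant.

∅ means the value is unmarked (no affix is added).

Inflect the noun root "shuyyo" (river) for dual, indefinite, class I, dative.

Attach definiteness indefinite -id → shuyyoid.
Attach number dual -d → shuyyoidd.
Attach case dative -es (after consonant 'd') → shuyyoiddes.
Attach noun class class I -oth → shuyyoiddesoth.
Apply vowel harmony: shuyyoiddesoth → shuyyouddasoth.
Nasal assimilation: no change.

shuyyouddasoth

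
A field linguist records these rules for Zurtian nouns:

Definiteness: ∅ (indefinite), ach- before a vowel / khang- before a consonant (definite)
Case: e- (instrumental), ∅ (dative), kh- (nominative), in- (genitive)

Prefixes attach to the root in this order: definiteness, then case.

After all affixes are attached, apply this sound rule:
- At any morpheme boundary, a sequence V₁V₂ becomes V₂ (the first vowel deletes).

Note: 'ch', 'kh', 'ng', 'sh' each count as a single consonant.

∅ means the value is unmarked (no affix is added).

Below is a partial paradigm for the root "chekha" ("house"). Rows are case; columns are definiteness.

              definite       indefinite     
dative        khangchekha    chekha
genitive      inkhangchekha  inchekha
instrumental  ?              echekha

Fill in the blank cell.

ekhangchekha

Attach definiteness definite khang- (before consonant 'ch') → khangchekha.
Attach case instrumental e- → ekhangchekha.
Vowel deletion: no change.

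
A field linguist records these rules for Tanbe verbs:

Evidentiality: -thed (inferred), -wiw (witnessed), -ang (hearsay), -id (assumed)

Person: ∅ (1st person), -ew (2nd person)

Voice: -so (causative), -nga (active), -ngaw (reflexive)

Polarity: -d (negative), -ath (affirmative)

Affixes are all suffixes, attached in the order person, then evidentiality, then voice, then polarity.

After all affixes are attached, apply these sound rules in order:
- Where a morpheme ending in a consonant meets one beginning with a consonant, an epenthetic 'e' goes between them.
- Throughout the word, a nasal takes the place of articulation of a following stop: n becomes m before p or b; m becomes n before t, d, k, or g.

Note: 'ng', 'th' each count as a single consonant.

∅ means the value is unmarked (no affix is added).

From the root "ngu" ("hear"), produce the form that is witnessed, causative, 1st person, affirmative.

nguwiwesoath

person = 1st person: zero marking, form stays ngu.
Attach evidentiality witnessed -wiw → nguwiw.
Attach voice causative -so → nguwiwso.
Attach polarity affirmative -ath → nguwiwsoath.
Apply epenthesis: nguwiwsoath → nguwiwesoath.
Nasal assimilation: no change.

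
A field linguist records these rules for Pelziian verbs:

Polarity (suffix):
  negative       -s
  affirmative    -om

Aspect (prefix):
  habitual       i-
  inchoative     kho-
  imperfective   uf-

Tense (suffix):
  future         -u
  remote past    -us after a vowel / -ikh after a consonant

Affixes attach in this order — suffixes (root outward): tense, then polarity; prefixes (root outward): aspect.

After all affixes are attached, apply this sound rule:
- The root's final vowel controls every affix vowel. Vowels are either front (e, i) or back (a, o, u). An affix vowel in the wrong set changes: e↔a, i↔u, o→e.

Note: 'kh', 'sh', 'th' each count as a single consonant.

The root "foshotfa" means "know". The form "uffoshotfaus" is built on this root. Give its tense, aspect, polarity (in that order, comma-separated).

future, imperfective, negative

Segment: uf-foshotfa-u-s.
tense: -u → future.
aspect: uf- → imperfective.
polarity: -s → negative.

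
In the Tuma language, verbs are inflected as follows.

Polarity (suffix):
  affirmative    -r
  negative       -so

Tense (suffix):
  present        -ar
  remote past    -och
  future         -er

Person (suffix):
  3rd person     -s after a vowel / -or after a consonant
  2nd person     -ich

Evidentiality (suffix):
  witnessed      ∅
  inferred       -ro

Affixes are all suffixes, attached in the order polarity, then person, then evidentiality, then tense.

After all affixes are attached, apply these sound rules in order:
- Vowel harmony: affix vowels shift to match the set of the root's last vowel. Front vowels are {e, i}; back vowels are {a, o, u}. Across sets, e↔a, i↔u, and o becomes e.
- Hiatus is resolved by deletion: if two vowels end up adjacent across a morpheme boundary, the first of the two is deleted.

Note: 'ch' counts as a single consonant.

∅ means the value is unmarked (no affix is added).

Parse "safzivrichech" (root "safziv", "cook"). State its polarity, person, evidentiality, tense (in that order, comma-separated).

affirmative, 2nd person, witnessed, remote past

Segment: safziv-r-ich-och.
polarity: -r → affirmative.
person: -ich → 2nd person.
evidentiality: ∅ → witnessed.
tense: -och → remote past.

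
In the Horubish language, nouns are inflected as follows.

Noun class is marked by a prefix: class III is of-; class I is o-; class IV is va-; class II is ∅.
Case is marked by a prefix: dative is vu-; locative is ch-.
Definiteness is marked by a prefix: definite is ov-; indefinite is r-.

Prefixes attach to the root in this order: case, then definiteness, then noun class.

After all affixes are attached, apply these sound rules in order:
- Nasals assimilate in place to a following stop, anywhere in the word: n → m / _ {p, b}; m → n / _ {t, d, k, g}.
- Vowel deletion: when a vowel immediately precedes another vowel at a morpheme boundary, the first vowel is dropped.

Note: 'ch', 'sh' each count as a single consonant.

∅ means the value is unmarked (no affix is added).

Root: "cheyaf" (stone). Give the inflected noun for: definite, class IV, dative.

vovvucheyaf

Attach case dative vu- → vucheyaf.
Attach definiteness definite ov- → ovvucheyaf.
Attach noun class class IV va- → vaovvucheyaf.
Nasal assimilation: no change.
Apply vowel deletion: vaovvucheyaf → vovvucheyaf.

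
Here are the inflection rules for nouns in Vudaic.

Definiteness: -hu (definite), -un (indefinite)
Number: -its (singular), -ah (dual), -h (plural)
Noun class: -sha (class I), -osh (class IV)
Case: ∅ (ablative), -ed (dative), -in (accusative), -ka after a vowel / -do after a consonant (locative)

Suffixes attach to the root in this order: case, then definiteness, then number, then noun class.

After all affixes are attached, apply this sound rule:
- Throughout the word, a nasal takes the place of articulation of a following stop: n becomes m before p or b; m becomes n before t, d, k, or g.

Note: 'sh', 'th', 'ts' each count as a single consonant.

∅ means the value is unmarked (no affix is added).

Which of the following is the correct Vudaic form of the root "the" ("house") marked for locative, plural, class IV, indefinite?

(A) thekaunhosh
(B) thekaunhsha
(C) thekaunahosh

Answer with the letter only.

Attach case locative -ka (after vowel 'e') → theka.
Attach definiteness indefinite -un → thekaun.
Attach number plural -h → thekaunh.
Attach noun class class IV -osh → thekaunhosh.
Nasal assimilation: no change.
So the correct form is thekaunhosh, option (A).
(B) thekaunhsha is wrong: it uses class I instead of class IV for noun class.
(C) thekaunahosh is wrong: it uses dual instead of plural for number.

A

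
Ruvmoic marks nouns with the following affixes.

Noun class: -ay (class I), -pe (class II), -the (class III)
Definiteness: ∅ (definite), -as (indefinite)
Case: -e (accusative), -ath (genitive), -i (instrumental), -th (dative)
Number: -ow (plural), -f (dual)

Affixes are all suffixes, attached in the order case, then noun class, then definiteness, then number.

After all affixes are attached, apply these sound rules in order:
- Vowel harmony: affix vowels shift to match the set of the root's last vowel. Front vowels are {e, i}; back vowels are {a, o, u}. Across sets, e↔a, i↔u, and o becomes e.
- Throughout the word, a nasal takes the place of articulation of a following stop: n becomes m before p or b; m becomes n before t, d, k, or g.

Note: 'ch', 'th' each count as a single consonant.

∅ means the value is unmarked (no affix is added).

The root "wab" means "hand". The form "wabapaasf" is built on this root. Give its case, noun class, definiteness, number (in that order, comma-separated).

Segment: wab-e-pe-as-f.
case: -e → accusative.
noun class: -pe → class II.
definiteness: -as → indefinite.
number: -f → dual.

accusative, class II, indefinite, dual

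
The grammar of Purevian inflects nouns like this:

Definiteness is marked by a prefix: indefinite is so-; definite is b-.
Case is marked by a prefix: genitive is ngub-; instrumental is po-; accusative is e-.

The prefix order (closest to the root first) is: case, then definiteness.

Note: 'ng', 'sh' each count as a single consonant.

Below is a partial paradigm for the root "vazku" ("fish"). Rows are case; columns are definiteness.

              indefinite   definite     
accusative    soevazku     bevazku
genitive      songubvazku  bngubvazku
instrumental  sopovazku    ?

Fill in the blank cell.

bpovazku

Attach case instrumental po- → povazku.
Attach definiteness definite b- → bpovazku.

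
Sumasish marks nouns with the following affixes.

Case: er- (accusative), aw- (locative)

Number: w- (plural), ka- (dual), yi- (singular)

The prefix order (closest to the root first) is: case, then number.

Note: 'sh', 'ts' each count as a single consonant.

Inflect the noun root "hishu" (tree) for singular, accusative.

yierhishu

Attach case accusative er- → erhishu.
Attach number singular yi- → yierhishu.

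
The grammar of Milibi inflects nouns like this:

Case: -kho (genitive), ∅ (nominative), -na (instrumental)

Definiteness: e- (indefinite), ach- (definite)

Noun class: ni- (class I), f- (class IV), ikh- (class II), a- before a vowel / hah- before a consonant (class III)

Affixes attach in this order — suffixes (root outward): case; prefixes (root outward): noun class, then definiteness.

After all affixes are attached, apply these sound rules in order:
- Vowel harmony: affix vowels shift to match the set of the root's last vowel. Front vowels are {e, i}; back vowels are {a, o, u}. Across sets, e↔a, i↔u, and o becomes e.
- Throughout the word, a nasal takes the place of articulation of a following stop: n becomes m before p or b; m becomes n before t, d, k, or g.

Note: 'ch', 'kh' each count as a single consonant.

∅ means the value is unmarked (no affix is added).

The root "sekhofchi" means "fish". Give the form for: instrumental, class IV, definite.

echfsekhofchine

Attach case instrumental -na → sekhofchina.
Attach noun class class IV f- → fsekhofchina.
Attach definiteness definite ach- → achfsekhofchina.
Apply vowel harmony: achfsekhofchina → echfsekhofchine.
Nasal assimilation: no change.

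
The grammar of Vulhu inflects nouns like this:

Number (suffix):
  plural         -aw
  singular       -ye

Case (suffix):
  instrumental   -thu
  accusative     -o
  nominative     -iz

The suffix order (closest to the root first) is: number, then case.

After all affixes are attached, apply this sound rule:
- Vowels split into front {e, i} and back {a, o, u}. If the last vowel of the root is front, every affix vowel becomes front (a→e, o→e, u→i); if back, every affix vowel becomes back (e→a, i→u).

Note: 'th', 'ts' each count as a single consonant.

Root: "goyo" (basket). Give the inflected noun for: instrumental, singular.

goyoyathu

Attach number singular -ye → goyoye.
Attach case instrumental -thu → goyoyethu.
Apply vowel harmony: goyoyethu → goyoyathu.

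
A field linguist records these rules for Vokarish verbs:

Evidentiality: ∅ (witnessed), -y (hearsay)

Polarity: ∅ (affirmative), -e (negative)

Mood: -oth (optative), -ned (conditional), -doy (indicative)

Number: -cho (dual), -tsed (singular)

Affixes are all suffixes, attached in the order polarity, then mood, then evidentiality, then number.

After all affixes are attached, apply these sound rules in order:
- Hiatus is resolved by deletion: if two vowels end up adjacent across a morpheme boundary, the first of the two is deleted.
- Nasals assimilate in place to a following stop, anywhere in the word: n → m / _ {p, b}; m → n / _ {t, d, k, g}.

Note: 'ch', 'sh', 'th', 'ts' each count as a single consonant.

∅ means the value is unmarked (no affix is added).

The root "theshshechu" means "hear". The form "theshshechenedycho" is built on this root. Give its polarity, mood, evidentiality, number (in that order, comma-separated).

negative, conditional, hearsay, dual

Segment: theshshechu-e-ned-y-cho.
polarity: -e → negative.
mood: -ned → conditional.
evidentiality: -y → hearsay.
number: -cho → dual.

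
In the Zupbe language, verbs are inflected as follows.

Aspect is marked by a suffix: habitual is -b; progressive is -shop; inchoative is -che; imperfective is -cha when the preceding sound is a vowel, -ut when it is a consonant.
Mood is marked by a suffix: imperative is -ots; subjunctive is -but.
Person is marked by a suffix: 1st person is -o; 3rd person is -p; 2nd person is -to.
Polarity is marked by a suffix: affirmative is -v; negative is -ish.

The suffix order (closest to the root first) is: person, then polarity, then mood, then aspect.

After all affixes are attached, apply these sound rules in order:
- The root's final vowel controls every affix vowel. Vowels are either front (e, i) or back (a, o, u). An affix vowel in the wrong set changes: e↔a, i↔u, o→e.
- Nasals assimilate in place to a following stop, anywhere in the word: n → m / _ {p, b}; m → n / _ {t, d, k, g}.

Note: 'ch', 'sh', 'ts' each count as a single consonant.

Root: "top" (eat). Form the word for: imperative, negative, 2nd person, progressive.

Attach person 2nd person -to → topto.
Attach polarity negative -ish → toptoish.
Attach mood imperative -ots → toptoishots.
Attach aspect progressive -shop → toptoishotsshop.
Apply vowel harmony: toptoishotsshop → toptoushotsshop.
Nasal assimilation: no change.

toptoushotsshop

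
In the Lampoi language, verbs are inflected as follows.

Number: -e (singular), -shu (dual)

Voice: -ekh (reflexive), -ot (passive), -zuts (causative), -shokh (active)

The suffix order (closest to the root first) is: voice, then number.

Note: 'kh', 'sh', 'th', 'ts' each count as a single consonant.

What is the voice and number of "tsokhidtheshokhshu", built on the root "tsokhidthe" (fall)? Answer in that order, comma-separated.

Segment: tsokhidthe-shokh-shu.
voice: -shokh → active.
number: -shu → dual.

active, dual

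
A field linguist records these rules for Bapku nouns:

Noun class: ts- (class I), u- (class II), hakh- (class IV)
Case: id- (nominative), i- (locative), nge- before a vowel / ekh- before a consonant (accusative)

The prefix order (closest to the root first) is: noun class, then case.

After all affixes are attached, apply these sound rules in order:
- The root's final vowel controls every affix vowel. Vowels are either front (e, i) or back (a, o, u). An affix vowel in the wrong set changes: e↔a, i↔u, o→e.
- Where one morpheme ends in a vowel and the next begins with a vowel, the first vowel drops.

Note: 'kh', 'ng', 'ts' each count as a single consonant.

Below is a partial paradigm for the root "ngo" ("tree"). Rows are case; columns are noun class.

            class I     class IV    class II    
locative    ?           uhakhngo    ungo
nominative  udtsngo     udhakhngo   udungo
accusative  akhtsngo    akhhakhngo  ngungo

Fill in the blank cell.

Attach noun class class I ts- → tsngo.
Attach case locative i- → itsngo.
Apply vowel harmony: itsngo → utsngo.
Vowel deletion: no change.

utsngo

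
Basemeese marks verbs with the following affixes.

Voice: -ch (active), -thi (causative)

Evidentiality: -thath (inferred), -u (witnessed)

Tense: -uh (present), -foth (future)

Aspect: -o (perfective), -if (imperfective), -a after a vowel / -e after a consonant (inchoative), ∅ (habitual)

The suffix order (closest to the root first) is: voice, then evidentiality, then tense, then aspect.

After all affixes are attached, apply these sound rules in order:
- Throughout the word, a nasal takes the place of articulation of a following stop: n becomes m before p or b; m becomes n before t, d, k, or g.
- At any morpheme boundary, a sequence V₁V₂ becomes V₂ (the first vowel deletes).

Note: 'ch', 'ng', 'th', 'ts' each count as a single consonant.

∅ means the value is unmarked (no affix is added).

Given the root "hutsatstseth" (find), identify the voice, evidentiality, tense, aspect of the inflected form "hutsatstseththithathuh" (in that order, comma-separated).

Segment: hutsatstseth-thi-thath-uh.
voice: -thi → causative.
evidentiality: -thath → inferred.
tense: -uh → present.
aspect: ∅ → habitual.

causative, inferred, present, habitual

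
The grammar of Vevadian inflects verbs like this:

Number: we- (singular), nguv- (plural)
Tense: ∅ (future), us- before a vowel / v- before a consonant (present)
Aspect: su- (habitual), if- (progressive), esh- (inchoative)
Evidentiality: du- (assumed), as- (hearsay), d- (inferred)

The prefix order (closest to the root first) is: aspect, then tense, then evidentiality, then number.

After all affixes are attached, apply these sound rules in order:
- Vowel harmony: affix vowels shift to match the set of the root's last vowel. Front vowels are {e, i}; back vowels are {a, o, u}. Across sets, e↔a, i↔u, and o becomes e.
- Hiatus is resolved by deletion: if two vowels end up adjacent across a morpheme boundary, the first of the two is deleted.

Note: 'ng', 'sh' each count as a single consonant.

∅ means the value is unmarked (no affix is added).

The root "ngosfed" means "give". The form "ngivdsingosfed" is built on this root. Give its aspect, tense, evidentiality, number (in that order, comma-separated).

Segment: nguv-d-su-ngosfed.
aspect: su- → habitual.
tense: ∅ → future.
evidentiality: d- → inferred.
number: nguv- → plural.

habitual, future, inferred, plural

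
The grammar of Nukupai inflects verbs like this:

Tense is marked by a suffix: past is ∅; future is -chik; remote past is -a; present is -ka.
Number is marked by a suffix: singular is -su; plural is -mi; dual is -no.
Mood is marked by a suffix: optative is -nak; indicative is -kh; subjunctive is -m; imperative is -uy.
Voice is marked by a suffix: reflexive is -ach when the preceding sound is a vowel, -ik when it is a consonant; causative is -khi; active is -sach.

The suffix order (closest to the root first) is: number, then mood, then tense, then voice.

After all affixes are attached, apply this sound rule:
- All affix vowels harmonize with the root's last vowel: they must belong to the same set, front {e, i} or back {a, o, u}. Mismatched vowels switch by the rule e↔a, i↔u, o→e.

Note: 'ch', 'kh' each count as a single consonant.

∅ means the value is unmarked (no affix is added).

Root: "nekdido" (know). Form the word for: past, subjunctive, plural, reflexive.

Attach number plural -mi → nekdidomi.
Attach mood subjunctive -m → nekdidomim.
tense = past: zero marking, form stays nekdidomim.
Attach voice reflexive -ik (after consonant 'm') → nekdidomimik.
Apply vowel harmony: nekdidomimik → nekdidomumuk.

nekdidomumuk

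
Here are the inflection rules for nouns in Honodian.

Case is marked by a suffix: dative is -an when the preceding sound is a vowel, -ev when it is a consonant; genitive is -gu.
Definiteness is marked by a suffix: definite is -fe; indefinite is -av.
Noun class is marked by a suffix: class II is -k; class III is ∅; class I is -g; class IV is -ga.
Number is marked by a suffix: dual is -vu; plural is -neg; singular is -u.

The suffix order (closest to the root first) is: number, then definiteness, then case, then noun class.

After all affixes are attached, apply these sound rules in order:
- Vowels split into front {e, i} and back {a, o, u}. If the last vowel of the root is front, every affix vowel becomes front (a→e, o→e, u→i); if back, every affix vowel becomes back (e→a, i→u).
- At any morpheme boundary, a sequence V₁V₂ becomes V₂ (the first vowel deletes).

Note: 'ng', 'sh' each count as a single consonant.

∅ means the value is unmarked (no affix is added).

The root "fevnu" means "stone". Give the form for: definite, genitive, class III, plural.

fevnunagfagu

Attach number plural -neg → fevnuneg.
Attach definiteness definite -fe → fevnunegfe.
Attach case genitive -gu → fevnunegfegu.
noun class = class III: zero marking, form stays fevnunegfegu.
Apply vowel harmony: fevnunegfegu → fevnunagfagu.
Vowel deletion: no change.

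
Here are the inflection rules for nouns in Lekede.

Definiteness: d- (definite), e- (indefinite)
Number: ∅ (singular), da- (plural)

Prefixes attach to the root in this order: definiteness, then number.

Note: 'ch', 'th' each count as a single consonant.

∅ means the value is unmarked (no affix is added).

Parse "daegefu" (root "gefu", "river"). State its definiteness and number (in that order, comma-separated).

Segment: da-e-gefu.
definiteness: e- → indefinite.
number: da- → plural.

indefinite, plural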